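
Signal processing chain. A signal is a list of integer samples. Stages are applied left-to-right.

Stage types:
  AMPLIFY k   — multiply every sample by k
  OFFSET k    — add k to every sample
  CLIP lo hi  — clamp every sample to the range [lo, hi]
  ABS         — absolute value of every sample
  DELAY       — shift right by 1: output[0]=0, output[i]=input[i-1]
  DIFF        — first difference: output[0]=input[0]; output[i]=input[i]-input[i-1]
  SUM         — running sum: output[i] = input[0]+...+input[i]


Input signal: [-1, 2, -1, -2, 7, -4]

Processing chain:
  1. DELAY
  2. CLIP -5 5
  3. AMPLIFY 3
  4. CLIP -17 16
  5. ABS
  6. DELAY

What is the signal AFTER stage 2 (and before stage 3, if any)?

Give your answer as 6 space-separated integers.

Input: [-1, 2, -1, -2, 7, -4]
Stage 1 (DELAY): [0, -1, 2, -1, -2, 7] = [0, -1, 2, -1, -2, 7] -> [0, -1, 2, -1, -2, 7]
Stage 2 (CLIP -5 5): clip(0,-5,5)=0, clip(-1,-5,5)=-1, clip(2,-5,5)=2, clip(-1,-5,5)=-1, clip(-2,-5,5)=-2, clip(7,-5,5)=5 -> [0, -1, 2, -1, -2, 5]

Answer: 0 -1 2 -1 -2 5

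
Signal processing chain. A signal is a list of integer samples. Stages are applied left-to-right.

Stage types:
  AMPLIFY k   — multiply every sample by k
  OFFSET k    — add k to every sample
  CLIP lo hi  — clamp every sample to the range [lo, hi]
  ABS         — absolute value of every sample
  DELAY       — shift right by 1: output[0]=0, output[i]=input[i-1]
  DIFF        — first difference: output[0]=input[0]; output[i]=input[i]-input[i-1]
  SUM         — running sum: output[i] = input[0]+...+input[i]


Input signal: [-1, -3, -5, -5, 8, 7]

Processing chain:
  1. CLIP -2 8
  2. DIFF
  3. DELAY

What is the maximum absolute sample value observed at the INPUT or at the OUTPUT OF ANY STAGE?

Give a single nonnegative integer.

Answer: 10

Derivation:
Input: [-1, -3, -5, -5, 8, 7] (max |s|=8)
Stage 1 (CLIP -2 8): clip(-1,-2,8)=-1, clip(-3,-2,8)=-2, clip(-5,-2,8)=-2, clip(-5,-2,8)=-2, clip(8,-2,8)=8, clip(7,-2,8)=7 -> [-1, -2, -2, -2, 8, 7] (max |s|=8)
Stage 2 (DIFF): s[0]=-1, -2--1=-1, -2--2=0, -2--2=0, 8--2=10, 7-8=-1 -> [-1, -1, 0, 0, 10, -1] (max |s|=10)
Stage 3 (DELAY): [0, -1, -1, 0, 0, 10] = [0, -1, -1, 0, 0, 10] -> [0, -1, -1, 0, 0, 10] (max |s|=10)
Overall max amplitude: 10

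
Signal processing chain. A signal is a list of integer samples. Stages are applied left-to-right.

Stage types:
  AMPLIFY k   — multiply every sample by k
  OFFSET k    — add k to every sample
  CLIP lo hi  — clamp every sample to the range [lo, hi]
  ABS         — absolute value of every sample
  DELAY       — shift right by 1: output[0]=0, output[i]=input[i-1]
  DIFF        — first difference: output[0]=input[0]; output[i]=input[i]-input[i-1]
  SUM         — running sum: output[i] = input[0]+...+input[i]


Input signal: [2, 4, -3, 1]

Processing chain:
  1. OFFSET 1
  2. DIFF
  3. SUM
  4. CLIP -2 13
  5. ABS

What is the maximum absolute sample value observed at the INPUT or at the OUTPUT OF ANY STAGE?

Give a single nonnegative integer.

Input: [2, 4, -3, 1] (max |s|=4)
Stage 1 (OFFSET 1): 2+1=3, 4+1=5, -3+1=-2, 1+1=2 -> [3, 5, -2, 2] (max |s|=5)
Stage 2 (DIFF): s[0]=3, 5-3=2, -2-5=-7, 2--2=4 -> [3, 2, -7, 4] (max |s|=7)
Stage 3 (SUM): sum[0..0]=3, sum[0..1]=5, sum[0..2]=-2, sum[0..3]=2 -> [3, 5, -2, 2] (max |s|=5)
Stage 4 (CLIP -2 13): clip(3,-2,13)=3, clip(5,-2,13)=5, clip(-2,-2,13)=-2, clip(2,-2,13)=2 -> [3, 5, -2, 2] (max |s|=5)
Stage 5 (ABS): |3|=3, |5|=5, |-2|=2, |2|=2 -> [3, 5, 2, 2] (max |s|=5)
Overall max amplitude: 7

Answer: 7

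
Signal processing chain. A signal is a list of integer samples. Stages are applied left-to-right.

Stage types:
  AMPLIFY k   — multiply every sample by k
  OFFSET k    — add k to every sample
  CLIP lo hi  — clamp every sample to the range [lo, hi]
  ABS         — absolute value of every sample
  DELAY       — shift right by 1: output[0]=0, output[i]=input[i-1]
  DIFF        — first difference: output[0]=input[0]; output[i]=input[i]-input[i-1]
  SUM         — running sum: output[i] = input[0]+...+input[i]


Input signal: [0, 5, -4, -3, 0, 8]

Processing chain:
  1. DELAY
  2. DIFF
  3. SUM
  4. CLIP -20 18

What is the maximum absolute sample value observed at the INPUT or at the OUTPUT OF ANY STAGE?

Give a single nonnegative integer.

Input: [0, 5, -4, -3, 0, 8] (max |s|=8)
Stage 1 (DELAY): [0, 0, 5, -4, -3, 0] = [0, 0, 5, -4, -3, 0] -> [0, 0, 5, -4, -3, 0] (max |s|=5)
Stage 2 (DIFF): s[0]=0, 0-0=0, 5-0=5, -4-5=-9, -3--4=1, 0--3=3 -> [0, 0, 5, -9, 1, 3] (max |s|=9)
Stage 3 (SUM): sum[0..0]=0, sum[0..1]=0, sum[0..2]=5, sum[0..3]=-4, sum[0..4]=-3, sum[0..5]=0 -> [0, 0, 5, -4, -3, 0] (max |s|=5)
Stage 4 (CLIP -20 18): clip(0,-20,18)=0, clip(0,-20,18)=0, clip(5,-20,18)=5, clip(-4,-20,18)=-4, clip(-3,-20,18)=-3, clip(0,-20,18)=0 -> [0, 0, 5, -4, -3, 0] (max |s|=5)
Overall max amplitude: 9

Answer: 9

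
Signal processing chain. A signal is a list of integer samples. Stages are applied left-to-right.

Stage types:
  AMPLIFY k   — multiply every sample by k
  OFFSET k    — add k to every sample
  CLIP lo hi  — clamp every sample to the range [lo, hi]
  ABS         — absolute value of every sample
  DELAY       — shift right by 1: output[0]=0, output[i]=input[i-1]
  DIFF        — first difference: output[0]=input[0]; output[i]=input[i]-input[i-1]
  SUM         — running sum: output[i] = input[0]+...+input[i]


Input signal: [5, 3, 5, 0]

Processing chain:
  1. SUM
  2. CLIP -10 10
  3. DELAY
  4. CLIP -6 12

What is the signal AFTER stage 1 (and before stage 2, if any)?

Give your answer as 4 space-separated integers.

Input: [5, 3, 5, 0]
Stage 1 (SUM): sum[0..0]=5, sum[0..1]=8, sum[0..2]=13, sum[0..3]=13 -> [5, 8, 13, 13]

Answer: 5 8 13 13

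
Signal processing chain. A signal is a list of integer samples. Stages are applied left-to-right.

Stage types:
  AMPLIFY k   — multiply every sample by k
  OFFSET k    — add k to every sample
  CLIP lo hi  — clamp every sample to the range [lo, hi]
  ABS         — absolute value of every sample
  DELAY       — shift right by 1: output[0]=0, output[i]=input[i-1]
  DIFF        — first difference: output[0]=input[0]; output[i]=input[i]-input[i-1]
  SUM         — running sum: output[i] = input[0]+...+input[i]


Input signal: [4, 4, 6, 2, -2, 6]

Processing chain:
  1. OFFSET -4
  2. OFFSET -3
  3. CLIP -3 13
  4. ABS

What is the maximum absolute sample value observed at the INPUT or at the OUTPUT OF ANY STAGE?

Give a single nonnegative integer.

Answer: 9

Derivation:
Input: [4, 4, 6, 2, -2, 6] (max |s|=6)
Stage 1 (OFFSET -4): 4+-4=0, 4+-4=0, 6+-4=2, 2+-4=-2, -2+-4=-6, 6+-4=2 -> [0, 0, 2, -2, -6, 2] (max |s|=6)
Stage 2 (OFFSET -3): 0+-3=-3, 0+-3=-3, 2+-3=-1, -2+-3=-5, -6+-3=-9, 2+-3=-1 -> [-3, -3, -1, -5, -9, -1] (max |s|=9)
Stage 3 (CLIP -3 13): clip(-3,-3,13)=-3, clip(-3,-3,13)=-3, clip(-1,-3,13)=-1, clip(-5,-3,13)=-3, clip(-9,-3,13)=-3, clip(-1,-3,13)=-1 -> [-3, -3, -1, -3, -3, -1] (max |s|=3)
Stage 4 (ABS): |-3|=3, |-3|=3, |-1|=1, |-3|=3, |-3|=3, |-1|=1 -> [3, 3, 1, 3, 3, 1] (max |s|=3)
Overall max amplitude: 9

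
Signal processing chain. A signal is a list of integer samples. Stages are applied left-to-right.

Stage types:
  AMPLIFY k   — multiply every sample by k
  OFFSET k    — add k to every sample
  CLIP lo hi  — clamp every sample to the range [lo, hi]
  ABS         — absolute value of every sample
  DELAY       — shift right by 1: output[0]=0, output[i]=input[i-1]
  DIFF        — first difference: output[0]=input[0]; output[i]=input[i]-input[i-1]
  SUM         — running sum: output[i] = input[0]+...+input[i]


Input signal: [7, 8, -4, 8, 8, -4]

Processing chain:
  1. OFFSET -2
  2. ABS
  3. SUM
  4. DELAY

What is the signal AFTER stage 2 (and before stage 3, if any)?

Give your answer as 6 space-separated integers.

Input: [7, 8, -4, 8, 8, -4]
Stage 1 (OFFSET -2): 7+-2=5, 8+-2=6, -4+-2=-6, 8+-2=6, 8+-2=6, -4+-2=-6 -> [5, 6, -6, 6, 6, -6]
Stage 2 (ABS): |5|=5, |6|=6, |-6|=6, |6|=6, |6|=6, |-6|=6 -> [5, 6, 6, 6, 6, 6]

Answer: 5 6 6 6 6 6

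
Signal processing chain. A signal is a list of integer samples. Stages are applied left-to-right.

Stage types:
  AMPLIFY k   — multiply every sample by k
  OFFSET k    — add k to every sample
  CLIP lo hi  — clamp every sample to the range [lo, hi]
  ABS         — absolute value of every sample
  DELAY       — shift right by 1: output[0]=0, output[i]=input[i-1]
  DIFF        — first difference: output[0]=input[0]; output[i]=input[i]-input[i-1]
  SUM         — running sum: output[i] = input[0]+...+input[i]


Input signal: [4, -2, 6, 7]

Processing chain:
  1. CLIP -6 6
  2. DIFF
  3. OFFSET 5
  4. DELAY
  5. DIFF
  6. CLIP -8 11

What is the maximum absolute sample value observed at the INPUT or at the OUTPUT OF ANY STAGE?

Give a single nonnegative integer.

Answer: 14

Derivation:
Input: [4, -2, 6, 7] (max |s|=7)
Stage 1 (CLIP -6 6): clip(4,-6,6)=4, clip(-2,-6,6)=-2, clip(6,-6,6)=6, clip(7,-6,6)=6 -> [4, -2, 6, 6] (max |s|=6)
Stage 2 (DIFF): s[0]=4, -2-4=-6, 6--2=8, 6-6=0 -> [4, -6, 8, 0] (max |s|=8)
Stage 3 (OFFSET 5): 4+5=9, -6+5=-1, 8+5=13, 0+5=5 -> [9, -1, 13, 5] (max |s|=13)
Stage 4 (DELAY): [0, 9, -1, 13] = [0, 9, -1, 13] -> [0, 9, -1, 13] (max |s|=13)
Stage 5 (DIFF): s[0]=0, 9-0=9, -1-9=-10, 13--1=14 -> [0, 9, -10, 14] (max |s|=14)
Stage 6 (CLIP -8 11): clip(0,-8,11)=0, clip(9,-8,11)=9, clip(-10,-8,11)=-8, clip(14,-8,11)=11 -> [0, 9, -8, 11] (max |s|=11)
Overall max amplitude: 14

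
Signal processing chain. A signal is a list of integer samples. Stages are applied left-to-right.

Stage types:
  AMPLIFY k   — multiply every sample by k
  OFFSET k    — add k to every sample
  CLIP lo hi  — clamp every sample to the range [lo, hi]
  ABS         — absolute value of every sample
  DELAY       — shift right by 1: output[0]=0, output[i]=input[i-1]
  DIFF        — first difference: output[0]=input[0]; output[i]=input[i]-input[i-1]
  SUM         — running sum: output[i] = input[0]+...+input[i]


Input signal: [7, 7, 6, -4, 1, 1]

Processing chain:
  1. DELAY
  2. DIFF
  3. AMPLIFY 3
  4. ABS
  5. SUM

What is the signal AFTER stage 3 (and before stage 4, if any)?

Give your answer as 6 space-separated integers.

Input: [7, 7, 6, -4, 1, 1]
Stage 1 (DELAY): [0, 7, 7, 6, -4, 1] = [0, 7, 7, 6, -4, 1] -> [0, 7, 7, 6, -4, 1]
Stage 2 (DIFF): s[0]=0, 7-0=7, 7-7=0, 6-7=-1, -4-6=-10, 1--4=5 -> [0, 7, 0, -1, -10, 5]
Stage 3 (AMPLIFY 3): 0*3=0, 7*3=21, 0*3=0, -1*3=-3, -10*3=-30, 5*3=15 -> [0, 21, 0, -3, -30, 15]

Answer: 0 21 0 -3 -30 15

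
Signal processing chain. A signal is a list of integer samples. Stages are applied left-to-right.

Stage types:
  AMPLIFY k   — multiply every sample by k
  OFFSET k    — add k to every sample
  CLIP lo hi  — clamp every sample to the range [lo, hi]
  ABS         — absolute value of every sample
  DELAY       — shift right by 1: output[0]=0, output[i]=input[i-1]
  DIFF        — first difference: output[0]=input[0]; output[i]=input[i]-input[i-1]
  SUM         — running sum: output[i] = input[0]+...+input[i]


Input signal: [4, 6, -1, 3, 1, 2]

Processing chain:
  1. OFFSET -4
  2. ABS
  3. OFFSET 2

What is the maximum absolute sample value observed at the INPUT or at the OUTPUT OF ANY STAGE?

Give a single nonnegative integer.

Answer: 7

Derivation:
Input: [4, 6, -1, 3, 1, 2] (max |s|=6)
Stage 1 (OFFSET -4): 4+-4=0, 6+-4=2, -1+-4=-5, 3+-4=-1, 1+-4=-3, 2+-4=-2 -> [0, 2, -5, -1, -3, -2] (max |s|=5)
Stage 2 (ABS): |0|=0, |2|=2, |-5|=5, |-1|=1, |-3|=3, |-2|=2 -> [0, 2, 5, 1, 3, 2] (max |s|=5)
Stage 3 (OFFSET 2): 0+2=2, 2+2=4, 5+2=7, 1+2=3, 3+2=5, 2+2=4 -> [2, 4, 7, 3, 5, 4] (max |s|=7)
Overall max amplitude: 7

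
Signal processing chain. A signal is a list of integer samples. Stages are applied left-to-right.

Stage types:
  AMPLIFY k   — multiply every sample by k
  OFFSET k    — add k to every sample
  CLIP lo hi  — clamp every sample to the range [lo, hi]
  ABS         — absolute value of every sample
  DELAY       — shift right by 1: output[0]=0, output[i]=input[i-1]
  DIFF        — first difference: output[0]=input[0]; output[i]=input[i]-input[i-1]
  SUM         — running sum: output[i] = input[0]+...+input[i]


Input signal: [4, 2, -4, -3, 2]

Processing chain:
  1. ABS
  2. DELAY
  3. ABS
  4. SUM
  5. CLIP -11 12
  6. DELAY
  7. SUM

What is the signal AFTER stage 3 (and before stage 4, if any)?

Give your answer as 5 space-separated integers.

Answer: 0 4 2 4 3

Derivation:
Input: [4, 2, -4, -3, 2]
Stage 1 (ABS): |4|=4, |2|=2, |-4|=4, |-3|=3, |2|=2 -> [4, 2, 4, 3, 2]
Stage 2 (DELAY): [0, 4, 2, 4, 3] = [0, 4, 2, 4, 3] -> [0, 4, 2, 4, 3]
Stage 3 (ABS): |0|=0, |4|=4, |2|=2, |4|=4, |3|=3 -> [0, 4, 2, 4, 3]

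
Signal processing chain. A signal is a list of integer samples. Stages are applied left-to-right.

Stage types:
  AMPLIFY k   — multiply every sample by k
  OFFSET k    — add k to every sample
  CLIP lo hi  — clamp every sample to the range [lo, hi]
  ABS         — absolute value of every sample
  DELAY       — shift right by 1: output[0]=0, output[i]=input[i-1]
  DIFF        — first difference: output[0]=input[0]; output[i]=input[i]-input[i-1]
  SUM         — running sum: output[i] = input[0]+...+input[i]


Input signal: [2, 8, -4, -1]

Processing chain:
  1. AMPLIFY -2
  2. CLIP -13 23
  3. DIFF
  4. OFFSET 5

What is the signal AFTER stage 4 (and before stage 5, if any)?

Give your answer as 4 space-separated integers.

Answer: 1 -4 26 -1

Derivation:
Input: [2, 8, -4, -1]
Stage 1 (AMPLIFY -2): 2*-2=-4, 8*-2=-16, -4*-2=8, -1*-2=2 -> [-4, -16, 8, 2]
Stage 2 (CLIP -13 23): clip(-4,-13,23)=-4, clip(-16,-13,23)=-13, clip(8,-13,23)=8, clip(2,-13,23)=2 -> [-4, -13, 8, 2]
Stage 3 (DIFF): s[0]=-4, -13--4=-9, 8--13=21, 2-8=-6 -> [-4, -9, 21, -6]
Stage 4 (OFFSET 5): -4+5=1, -9+5=-4, 21+5=26, -6+5=-1 -> [1, -4, 26, -1]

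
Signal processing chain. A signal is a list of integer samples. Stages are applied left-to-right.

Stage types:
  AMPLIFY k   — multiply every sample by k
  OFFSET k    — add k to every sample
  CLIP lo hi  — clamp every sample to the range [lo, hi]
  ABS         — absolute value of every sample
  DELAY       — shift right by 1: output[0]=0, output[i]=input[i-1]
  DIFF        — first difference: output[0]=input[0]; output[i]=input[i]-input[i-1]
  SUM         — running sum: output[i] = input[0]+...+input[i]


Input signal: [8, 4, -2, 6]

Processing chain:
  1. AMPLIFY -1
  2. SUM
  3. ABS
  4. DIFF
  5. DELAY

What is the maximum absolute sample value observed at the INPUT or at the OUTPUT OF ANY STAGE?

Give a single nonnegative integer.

Input: [8, 4, -2, 6] (max |s|=8)
Stage 1 (AMPLIFY -1): 8*-1=-8, 4*-1=-4, -2*-1=2, 6*-1=-6 -> [-8, -4, 2, -6] (max |s|=8)
Stage 2 (SUM): sum[0..0]=-8, sum[0..1]=-12, sum[0..2]=-10, sum[0..3]=-16 -> [-8, -12, -10, -16] (max |s|=16)
Stage 3 (ABS): |-8|=8, |-12|=12, |-10|=10, |-16|=16 -> [8, 12, 10, 16] (max |s|=16)
Stage 4 (DIFF): s[0]=8, 12-8=4, 10-12=-2, 16-10=6 -> [8, 4, -2, 6] (max |s|=8)
Stage 5 (DELAY): [0, 8, 4, -2] = [0, 8, 4, -2] -> [0, 8, 4, -2] (max |s|=8)
Overall max amplitude: 16

Answer: 16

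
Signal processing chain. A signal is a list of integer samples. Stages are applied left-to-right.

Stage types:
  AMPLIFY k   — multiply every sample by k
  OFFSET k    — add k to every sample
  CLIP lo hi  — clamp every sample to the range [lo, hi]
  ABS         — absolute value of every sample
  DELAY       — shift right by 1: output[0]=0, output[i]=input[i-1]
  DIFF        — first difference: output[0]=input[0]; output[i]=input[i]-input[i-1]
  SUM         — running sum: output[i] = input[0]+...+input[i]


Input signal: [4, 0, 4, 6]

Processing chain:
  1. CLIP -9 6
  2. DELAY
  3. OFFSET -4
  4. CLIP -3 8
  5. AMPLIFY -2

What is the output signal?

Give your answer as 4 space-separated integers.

Input: [4, 0, 4, 6]
Stage 1 (CLIP -9 6): clip(4,-9,6)=4, clip(0,-9,6)=0, clip(4,-9,6)=4, clip(6,-9,6)=6 -> [4, 0, 4, 6]
Stage 2 (DELAY): [0, 4, 0, 4] = [0, 4, 0, 4] -> [0, 4, 0, 4]
Stage 3 (OFFSET -4): 0+-4=-4, 4+-4=0, 0+-4=-4, 4+-4=0 -> [-4, 0, -4, 0]
Stage 4 (CLIP -3 8): clip(-4,-3,8)=-3, clip(0,-3,8)=0, clip(-4,-3,8)=-3, clip(0,-3,8)=0 -> [-3, 0, -3, 0]
Stage 5 (AMPLIFY -2): -3*-2=6, 0*-2=0, -3*-2=6, 0*-2=0 -> [6, 0, 6, 0]

Answer: 6 0 6 0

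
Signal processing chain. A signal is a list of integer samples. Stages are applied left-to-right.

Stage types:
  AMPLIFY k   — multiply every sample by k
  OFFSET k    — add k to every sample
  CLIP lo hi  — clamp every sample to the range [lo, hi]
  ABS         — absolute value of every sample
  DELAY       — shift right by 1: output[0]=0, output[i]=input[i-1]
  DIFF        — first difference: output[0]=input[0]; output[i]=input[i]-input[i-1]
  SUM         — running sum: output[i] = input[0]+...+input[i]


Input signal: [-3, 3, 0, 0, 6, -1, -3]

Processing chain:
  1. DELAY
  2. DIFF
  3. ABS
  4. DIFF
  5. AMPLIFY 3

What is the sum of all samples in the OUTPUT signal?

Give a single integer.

Answer: 21

Derivation:
Input: [-3, 3, 0, 0, 6, -1, -3]
Stage 1 (DELAY): [0, -3, 3, 0, 0, 6, -1] = [0, -3, 3, 0, 0, 6, -1] -> [0, -3, 3, 0, 0, 6, -1]
Stage 2 (DIFF): s[0]=0, -3-0=-3, 3--3=6, 0-3=-3, 0-0=0, 6-0=6, -1-6=-7 -> [0, -3, 6, -3, 0, 6, -7]
Stage 3 (ABS): |0|=0, |-3|=3, |6|=6, |-3|=3, |0|=0, |6|=6, |-7|=7 -> [0, 3, 6, 3, 0, 6, 7]
Stage 4 (DIFF): s[0]=0, 3-0=3, 6-3=3, 3-6=-3, 0-3=-3, 6-0=6, 7-6=1 -> [0, 3, 3, -3, -3, 6, 1]
Stage 5 (AMPLIFY 3): 0*3=0, 3*3=9, 3*3=9, -3*3=-9, -3*3=-9, 6*3=18, 1*3=3 -> [0, 9, 9, -9, -9, 18, 3]
Output sum: 21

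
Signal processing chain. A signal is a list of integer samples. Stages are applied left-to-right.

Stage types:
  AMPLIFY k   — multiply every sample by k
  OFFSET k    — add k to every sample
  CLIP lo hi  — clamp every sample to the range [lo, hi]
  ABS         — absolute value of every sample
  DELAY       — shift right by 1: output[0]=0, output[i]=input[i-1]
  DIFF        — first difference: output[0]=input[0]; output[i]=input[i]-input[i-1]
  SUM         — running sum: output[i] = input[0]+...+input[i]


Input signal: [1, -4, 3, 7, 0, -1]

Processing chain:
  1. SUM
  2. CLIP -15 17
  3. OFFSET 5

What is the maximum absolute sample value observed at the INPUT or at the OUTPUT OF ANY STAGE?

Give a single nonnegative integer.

Answer: 12

Derivation:
Input: [1, -4, 3, 7, 0, -1] (max |s|=7)
Stage 1 (SUM): sum[0..0]=1, sum[0..1]=-3, sum[0..2]=0, sum[0..3]=7, sum[0..4]=7, sum[0..5]=6 -> [1, -3, 0, 7, 7, 6] (max |s|=7)
Stage 2 (CLIP -15 17): clip(1,-15,17)=1, clip(-3,-15,17)=-3, clip(0,-15,17)=0, clip(7,-15,17)=7, clip(7,-15,17)=7, clip(6,-15,17)=6 -> [1, -3, 0, 7, 7, 6] (max |s|=7)
Stage 3 (OFFSET 5): 1+5=6, -3+5=2, 0+5=5, 7+5=12, 7+5=12, 6+5=11 -> [6, 2, 5, 12, 12, 11] (max |s|=12)
Overall max amplitude: 12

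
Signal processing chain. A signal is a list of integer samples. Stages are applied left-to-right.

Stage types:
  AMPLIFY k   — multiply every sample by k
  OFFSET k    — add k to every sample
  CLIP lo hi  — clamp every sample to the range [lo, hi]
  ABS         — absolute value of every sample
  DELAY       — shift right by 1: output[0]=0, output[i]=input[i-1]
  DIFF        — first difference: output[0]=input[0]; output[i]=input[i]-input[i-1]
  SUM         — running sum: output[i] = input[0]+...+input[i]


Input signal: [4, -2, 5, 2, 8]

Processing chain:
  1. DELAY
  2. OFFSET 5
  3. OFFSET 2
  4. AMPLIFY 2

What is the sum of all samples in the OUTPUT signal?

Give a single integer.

Input: [4, -2, 5, 2, 8]
Stage 1 (DELAY): [0, 4, -2, 5, 2] = [0, 4, -2, 5, 2] -> [0, 4, -2, 5, 2]
Stage 2 (OFFSET 5): 0+5=5, 4+5=9, -2+5=3, 5+5=10, 2+5=7 -> [5, 9, 3, 10, 7]
Stage 3 (OFFSET 2): 5+2=7, 9+2=11, 3+2=5, 10+2=12, 7+2=9 -> [7, 11, 5, 12, 9]
Stage 4 (AMPLIFY 2): 7*2=14, 11*2=22, 5*2=10, 12*2=24, 9*2=18 -> [14, 22, 10, 24, 18]
Output sum: 88

Answer: 88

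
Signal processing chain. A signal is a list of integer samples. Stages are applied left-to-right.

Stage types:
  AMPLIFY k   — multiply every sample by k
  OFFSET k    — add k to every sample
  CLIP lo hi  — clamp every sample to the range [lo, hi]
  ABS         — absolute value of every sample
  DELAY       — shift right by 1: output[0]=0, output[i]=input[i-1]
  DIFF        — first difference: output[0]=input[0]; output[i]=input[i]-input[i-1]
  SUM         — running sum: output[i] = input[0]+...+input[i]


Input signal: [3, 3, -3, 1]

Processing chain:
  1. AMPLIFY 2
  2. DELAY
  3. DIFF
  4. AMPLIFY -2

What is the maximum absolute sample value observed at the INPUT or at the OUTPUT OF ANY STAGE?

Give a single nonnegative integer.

Answer: 24

Derivation:
Input: [3, 3, -3, 1] (max |s|=3)
Stage 1 (AMPLIFY 2): 3*2=6, 3*2=6, -3*2=-6, 1*2=2 -> [6, 6, -6, 2] (max |s|=6)
Stage 2 (DELAY): [0, 6, 6, -6] = [0, 6, 6, -6] -> [0, 6, 6, -6] (max |s|=6)
Stage 3 (DIFF): s[0]=0, 6-0=6, 6-6=0, -6-6=-12 -> [0, 6, 0, -12] (max |s|=12)
Stage 4 (AMPLIFY -2): 0*-2=0, 6*-2=-12, 0*-2=0, -12*-2=24 -> [0, -12, 0, 24] (max |s|=24)
Overall max amplitude: 24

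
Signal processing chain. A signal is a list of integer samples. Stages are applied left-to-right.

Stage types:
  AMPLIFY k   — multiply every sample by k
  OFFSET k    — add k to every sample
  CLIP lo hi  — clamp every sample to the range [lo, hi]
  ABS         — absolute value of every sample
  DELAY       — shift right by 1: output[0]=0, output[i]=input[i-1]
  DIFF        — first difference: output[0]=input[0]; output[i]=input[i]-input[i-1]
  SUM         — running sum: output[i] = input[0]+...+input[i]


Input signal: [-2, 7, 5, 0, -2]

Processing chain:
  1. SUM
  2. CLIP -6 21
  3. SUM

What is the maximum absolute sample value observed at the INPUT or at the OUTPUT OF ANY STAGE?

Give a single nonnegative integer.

Answer: 31

Derivation:
Input: [-2, 7, 5, 0, -2] (max |s|=7)
Stage 1 (SUM): sum[0..0]=-2, sum[0..1]=5, sum[0..2]=10, sum[0..3]=10, sum[0..4]=8 -> [-2, 5, 10, 10, 8] (max |s|=10)
Stage 2 (CLIP -6 21): clip(-2,-6,21)=-2, clip(5,-6,21)=5, clip(10,-6,21)=10, clip(10,-6,21)=10, clip(8,-6,21)=8 -> [-2, 5, 10, 10, 8] (max |s|=10)
Stage 3 (SUM): sum[0..0]=-2, sum[0..1]=3, sum[0..2]=13, sum[0..3]=23, sum[0..4]=31 -> [-2, 3, 13, 23, 31] (max |s|=31)
Overall max amplitude: 31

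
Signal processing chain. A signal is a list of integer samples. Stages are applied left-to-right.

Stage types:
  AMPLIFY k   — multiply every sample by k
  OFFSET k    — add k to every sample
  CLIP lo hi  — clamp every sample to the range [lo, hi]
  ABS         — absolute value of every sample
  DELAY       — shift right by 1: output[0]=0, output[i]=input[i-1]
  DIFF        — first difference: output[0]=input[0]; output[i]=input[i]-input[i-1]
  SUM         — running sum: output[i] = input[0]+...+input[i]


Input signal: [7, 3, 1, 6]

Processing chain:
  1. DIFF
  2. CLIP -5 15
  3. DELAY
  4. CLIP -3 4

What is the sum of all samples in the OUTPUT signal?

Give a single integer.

Input: [7, 3, 1, 6]
Stage 1 (DIFF): s[0]=7, 3-7=-4, 1-3=-2, 6-1=5 -> [7, -4, -2, 5]
Stage 2 (CLIP -5 15): clip(7,-5,15)=7, clip(-4,-5,15)=-4, clip(-2,-5,15)=-2, clip(5,-5,15)=5 -> [7, -4, -2, 5]
Stage 3 (DELAY): [0, 7, -4, -2] = [0, 7, -4, -2] -> [0, 7, -4, -2]
Stage 4 (CLIP -3 4): clip(0,-3,4)=0, clip(7,-3,4)=4, clip(-4,-3,4)=-3, clip(-2,-3,4)=-2 -> [0, 4, -3, -2]
Output sum: -1

Answer: -1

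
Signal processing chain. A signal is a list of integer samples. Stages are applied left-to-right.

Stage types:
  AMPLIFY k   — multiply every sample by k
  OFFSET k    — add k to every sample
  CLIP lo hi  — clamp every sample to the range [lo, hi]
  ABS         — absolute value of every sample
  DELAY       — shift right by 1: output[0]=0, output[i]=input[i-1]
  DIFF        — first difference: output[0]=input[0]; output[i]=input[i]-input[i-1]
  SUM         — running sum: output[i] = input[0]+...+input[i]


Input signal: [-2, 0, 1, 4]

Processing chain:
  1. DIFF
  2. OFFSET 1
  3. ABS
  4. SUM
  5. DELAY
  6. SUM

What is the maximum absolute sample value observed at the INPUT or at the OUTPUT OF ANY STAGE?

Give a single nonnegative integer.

Input: [-2, 0, 1, 4] (max |s|=4)
Stage 1 (DIFF): s[0]=-2, 0--2=2, 1-0=1, 4-1=3 -> [-2, 2, 1, 3] (max |s|=3)
Stage 2 (OFFSET 1): -2+1=-1, 2+1=3, 1+1=2, 3+1=4 -> [-1, 3, 2, 4] (max |s|=4)
Stage 3 (ABS): |-1|=1, |3|=3, |2|=2, |4|=4 -> [1, 3, 2, 4] (max |s|=4)
Stage 4 (SUM): sum[0..0]=1, sum[0..1]=4, sum[0..2]=6, sum[0..3]=10 -> [1, 4, 6, 10] (max |s|=10)
Stage 5 (DELAY): [0, 1, 4, 6] = [0, 1, 4, 6] -> [0, 1, 4, 6] (max |s|=6)
Stage 6 (SUM): sum[0..0]=0, sum[0..1]=1, sum[0..2]=5, sum[0..3]=11 -> [0, 1, 5, 11] (max |s|=11)
Overall max amplitude: 11

Answer: 11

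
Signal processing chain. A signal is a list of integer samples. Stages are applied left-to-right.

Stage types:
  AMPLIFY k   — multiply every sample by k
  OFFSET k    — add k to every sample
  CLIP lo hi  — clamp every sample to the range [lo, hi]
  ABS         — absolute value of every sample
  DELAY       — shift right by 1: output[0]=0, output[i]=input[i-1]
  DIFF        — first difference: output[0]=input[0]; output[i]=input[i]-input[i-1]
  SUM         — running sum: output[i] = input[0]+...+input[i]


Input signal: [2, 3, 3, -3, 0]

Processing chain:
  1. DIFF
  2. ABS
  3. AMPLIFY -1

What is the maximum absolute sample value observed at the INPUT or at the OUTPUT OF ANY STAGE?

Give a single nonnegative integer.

Input: [2, 3, 3, -3, 0] (max |s|=3)
Stage 1 (DIFF): s[0]=2, 3-2=1, 3-3=0, -3-3=-6, 0--3=3 -> [2, 1, 0, -6, 3] (max |s|=6)
Stage 2 (ABS): |2|=2, |1|=1, |0|=0, |-6|=6, |3|=3 -> [2, 1, 0, 6, 3] (max |s|=6)
Stage 3 (AMPLIFY -1): 2*-1=-2, 1*-1=-1, 0*-1=0, 6*-1=-6, 3*-1=-3 -> [-2, -1, 0, -6, -3] (max |s|=6)
Overall max amplitude: 6

Answer: 6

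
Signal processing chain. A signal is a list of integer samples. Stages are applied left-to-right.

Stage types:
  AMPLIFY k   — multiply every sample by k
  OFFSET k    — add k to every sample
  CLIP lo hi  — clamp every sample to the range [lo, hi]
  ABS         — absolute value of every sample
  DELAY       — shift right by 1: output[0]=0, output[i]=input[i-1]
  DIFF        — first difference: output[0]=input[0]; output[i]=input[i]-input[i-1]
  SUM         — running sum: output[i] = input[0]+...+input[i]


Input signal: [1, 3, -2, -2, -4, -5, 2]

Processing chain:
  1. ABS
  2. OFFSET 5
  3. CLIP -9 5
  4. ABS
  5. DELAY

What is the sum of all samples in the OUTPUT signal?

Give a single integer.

Input: [1, 3, -2, -2, -4, -5, 2]
Stage 1 (ABS): |1|=1, |3|=3, |-2|=2, |-2|=2, |-4|=4, |-5|=5, |2|=2 -> [1, 3, 2, 2, 4, 5, 2]
Stage 2 (OFFSET 5): 1+5=6, 3+5=8, 2+5=7, 2+5=7, 4+5=9, 5+5=10, 2+5=7 -> [6, 8, 7, 7, 9, 10, 7]
Stage 3 (CLIP -9 5): clip(6,-9,5)=5, clip(8,-9,5)=5, clip(7,-9,5)=5, clip(7,-9,5)=5, clip(9,-9,5)=5, clip(10,-9,5)=5, clip(7,-9,5)=5 -> [5, 5, 5, 5, 5, 5, 5]
Stage 4 (ABS): |5|=5, |5|=5, |5|=5, |5|=5, |5|=5, |5|=5, |5|=5 -> [5, 5, 5, 5, 5, 5, 5]
Stage 5 (DELAY): [0, 5, 5, 5, 5, 5, 5] = [0, 5, 5, 5, 5, 5, 5] -> [0, 5, 5, 5, 5, 5, 5]
Output sum: 30

Answer: 30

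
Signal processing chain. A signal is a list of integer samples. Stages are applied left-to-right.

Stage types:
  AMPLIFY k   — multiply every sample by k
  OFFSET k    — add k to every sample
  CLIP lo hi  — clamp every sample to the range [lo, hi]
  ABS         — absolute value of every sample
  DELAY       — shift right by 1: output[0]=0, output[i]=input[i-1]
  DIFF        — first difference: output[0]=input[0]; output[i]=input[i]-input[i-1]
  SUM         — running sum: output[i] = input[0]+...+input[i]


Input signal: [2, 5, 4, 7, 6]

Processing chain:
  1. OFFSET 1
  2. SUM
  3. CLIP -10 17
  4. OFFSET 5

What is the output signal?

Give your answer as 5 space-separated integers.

Answer: 8 14 19 22 22

Derivation:
Input: [2, 5, 4, 7, 6]
Stage 1 (OFFSET 1): 2+1=3, 5+1=6, 4+1=5, 7+1=8, 6+1=7 -> [3, 6, 5, 8, 7]
Stage 2 (SUM): sum[0..0]=3, sum[0..1]=9, sum[0..2]=14, sum[0..3]=22, sum[0..4]=29 -> [3, 9, 14, 22, 29]
Stage 3 (CLIP -10 17): clip(3,-10,17)=3, clip(9,-10,17)=9, clip(14,-10,17)=14, clip(22,-10,17)=17, clip(29,-10,17)=17 -> [3, 9, 14, 17, 17]
Stage 4 (OFFSET 5): 3+5=8, 9+5=14, 14+5=19, 17+5=22, 17+5=22 -> [8, 14, 19, 22, 22]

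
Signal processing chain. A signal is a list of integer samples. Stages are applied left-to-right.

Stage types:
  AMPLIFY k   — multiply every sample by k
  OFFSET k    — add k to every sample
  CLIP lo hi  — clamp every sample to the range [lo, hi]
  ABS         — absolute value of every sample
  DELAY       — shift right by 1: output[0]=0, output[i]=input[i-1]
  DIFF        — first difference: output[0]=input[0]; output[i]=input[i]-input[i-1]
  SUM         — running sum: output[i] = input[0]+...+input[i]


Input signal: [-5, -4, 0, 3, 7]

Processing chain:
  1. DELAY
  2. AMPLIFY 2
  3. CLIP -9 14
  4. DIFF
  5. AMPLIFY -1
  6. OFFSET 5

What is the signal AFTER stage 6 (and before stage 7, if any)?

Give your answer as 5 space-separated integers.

Answer: 5 14 4 -3 -1

Derivation:
Input: [-5, -4, 0, 3, 7]
Stage 1 (DELAY): [0, -5, -4, 0, 3] = [0, -5, -4, 0, 3] -> [0, -5, -4, 0, 3]
Stage 2 (AMPLIFY 2): 0*2=0, -5*2=-10, -4*2=-8, 0*2=0, 3*2=6 -> [0, -10, -8, 0, 6]
Stage 3 (CLIP -9 14): clip(0,-9,14)=0, clip(-10,-9,14)=-9, clip(-8,-9,14)=-8, clip(0,-9,14)=0, clip(6,-9,14)=6 -> [0, -9, -8, 0, 6]
Stage 4 (DIFF): s[0]=0, -9-0=-9, -8--9=1, 0--8=8, 6-0=6 -> [0, -9, 1, 8, 6]
Stage 5 (AMPLIFY -1): 0*-1=0, -9*-1=9, 1*-1=-1, 8*-1=-8, 6*-1=-6 -> [0, 9, -1, -8, -6]
Stage 6 (OFFSET 5): 0+5=5, 9+5=14, -1+5=4, -8+5=-3, -6+5=-1 -> [5, 14, 4, -3, -1]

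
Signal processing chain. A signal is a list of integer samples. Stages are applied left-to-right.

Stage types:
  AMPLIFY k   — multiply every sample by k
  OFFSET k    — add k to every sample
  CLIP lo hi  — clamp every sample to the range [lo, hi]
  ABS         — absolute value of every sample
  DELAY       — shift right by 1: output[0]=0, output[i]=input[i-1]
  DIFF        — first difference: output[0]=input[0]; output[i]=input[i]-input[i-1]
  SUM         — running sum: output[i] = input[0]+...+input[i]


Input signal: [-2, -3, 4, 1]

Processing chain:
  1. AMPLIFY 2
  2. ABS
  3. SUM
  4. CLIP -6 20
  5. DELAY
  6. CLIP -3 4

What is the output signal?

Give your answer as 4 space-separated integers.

Answer: 0 4 4 4

Derivation:
Input: [-2, -3, 4, 1]
Stage 1 (AMPLIFY 2): -2*2=-4, -3*2=-6, 4*2=8, 1*2=2 -> [-4, -6, 8, 2]
Stage 2 (ABS): |-4|=4, |-6|=6, |8|=8, |2|=2 -> [4, 6, 8, 2]
Stage 3 (SUM): sum[0..0]=4, sum[0..1]=10, sum[0..2]=18, sum[0..3]=20 -> [4, 10, 18, 20]
Stage 4 (CLIP -6 20): clip(4,-6,20)=4, clip(10,-6,20)=10, clip(18,-6,20)=18, clip(20,-6,20)=20 -> [4, 10, 18, 20]
Stage 5 (DELAY): [0, 4, 10, 18] = [0, 4, 10, 18] -> [0, 4, 10, 18]
Stage 6 (CLIP -3 4): clip(0,-3,4)=0, clip(4,-3,4)=4, clip(10,-3,4)=4, clip(18,-3,4)=4 -> [0, 4, 4, 4]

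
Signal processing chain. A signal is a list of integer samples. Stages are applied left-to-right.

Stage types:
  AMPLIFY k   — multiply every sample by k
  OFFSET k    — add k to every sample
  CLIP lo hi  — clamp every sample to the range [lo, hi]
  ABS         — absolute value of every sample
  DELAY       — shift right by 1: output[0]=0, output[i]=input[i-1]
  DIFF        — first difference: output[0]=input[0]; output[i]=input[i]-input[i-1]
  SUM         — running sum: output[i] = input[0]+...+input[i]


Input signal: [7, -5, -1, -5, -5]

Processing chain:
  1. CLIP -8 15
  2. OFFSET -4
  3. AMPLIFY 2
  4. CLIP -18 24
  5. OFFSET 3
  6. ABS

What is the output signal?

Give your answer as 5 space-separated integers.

Input: [7, -5, -1, -5, -5]
Stage 1 (CLIP -8 15): clip(7,-8,15)=7, clip(-5,-8,15)=-5, clip(-1,-8,15)=-1, clip(-5,-8,15)=-5, clip(-5,-8,15)=-5 -> [7, -5, -1, -5, -5]
Stage 2 (OFFSET -4): 7+-4=3, -5+-4=-9, -1+-4=-5, -5+-4=-9, -5+-4=-9 -> [3, -9, -5, -9, -9]
Stage 3 (AMPLIFY 2): 3*2=6, -9*2=-18, -5*2=-10, -9*2=-18, -9*2=-18 -> [6, -18, -10, -18, -18]
Stage 4 (CLIP -18 24): clip(6,-18,24)=6, clip(-18,-18,24)=-18, clip(-10,-18,24)=-10, clip(-18,-18,24)=-18, clip(-18,-18,24)=-18 -> [6, -18, -10, -18, -18]
Stage 5 (OFFSET 3): 6+3=9, -18+3=-15, -10+3=-7, -18+3=-15, -18+3=-15 -> [9, -15, -7, -15, -15]
Stage 6 (ABS): |9|=9, |-15|=15, |-7|=7, |-15|=15, |-15|=15 -> [9, 15, 7, 15, 15]

Answer: 9 15 7 15 15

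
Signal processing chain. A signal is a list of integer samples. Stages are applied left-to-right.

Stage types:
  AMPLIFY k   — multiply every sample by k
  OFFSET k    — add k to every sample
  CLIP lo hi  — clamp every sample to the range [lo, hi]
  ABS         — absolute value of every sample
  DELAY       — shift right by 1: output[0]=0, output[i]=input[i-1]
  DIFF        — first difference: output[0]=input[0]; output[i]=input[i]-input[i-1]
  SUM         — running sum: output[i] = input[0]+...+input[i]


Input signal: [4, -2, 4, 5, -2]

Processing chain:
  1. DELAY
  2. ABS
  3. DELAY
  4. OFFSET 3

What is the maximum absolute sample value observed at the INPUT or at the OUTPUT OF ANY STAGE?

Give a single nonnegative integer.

Input: [4, -2, 4, 5, -2] (max |s|=5)
Stage 1 (DELAY): [0, 4, -2, 4, 5] = [0, 4, -2, 4, 5] -> [0, 4, -2, 4, 5] (max |s|=5)
Stage 2 (ABS): |0|=0, |4|=4, |-2|=2, |4|=4, |5|=5 -> [0, 4, 2, 4, 5] (max |s|=5)
Stage 3 (DELAY): [0, 0, 4, 2, 4] = [0, 0, 4, 2, 4] -> [0, 0, 4, 2, 4] (max |s|=4)
Stage 4 (OFFSET 3): 0+3=3, 0+3=3, 4+3=7, 2+3=5, 4+3=7 -> [3, 3, 7, 5, 7] (max |s|=7)
Overall max amplitude: 7

Answer: 7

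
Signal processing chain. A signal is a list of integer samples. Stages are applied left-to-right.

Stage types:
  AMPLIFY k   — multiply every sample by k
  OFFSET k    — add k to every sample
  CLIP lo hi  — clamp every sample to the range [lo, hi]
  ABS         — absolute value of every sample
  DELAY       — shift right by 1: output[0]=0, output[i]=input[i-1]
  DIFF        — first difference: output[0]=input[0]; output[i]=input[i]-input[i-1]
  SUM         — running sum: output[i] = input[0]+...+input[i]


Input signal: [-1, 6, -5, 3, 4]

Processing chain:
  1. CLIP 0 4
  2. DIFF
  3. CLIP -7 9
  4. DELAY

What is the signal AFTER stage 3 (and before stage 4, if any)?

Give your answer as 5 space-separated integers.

Input: [-1, 6, -5, 3, 4]
Stage 1 (CLIP 0 4): clip(-1,0,4)=0, clip(6,0,4)=4, clip(-5,0,4)=0, clip(3,0,4)=3, clip(4,0,4)=4 -> [0, 4, 0, 3, 4]
Stage 2 (DIFF): s[0]=0, 4-0=4, 0-4=-4, 3-0=3, 4-3=1 -> [0, 4, -4, 3, 1]
Stage 3 (CLIP -7 9): clip(0,-7,9)=0, clip(4,-7,9)=4, clip(-4,-7,9)=-4, clip(3,-7,9)=3, clip(1,-7,9)=1 -> [0, 4, -4, 3, 1]

Answer: 0 4 -4 3 1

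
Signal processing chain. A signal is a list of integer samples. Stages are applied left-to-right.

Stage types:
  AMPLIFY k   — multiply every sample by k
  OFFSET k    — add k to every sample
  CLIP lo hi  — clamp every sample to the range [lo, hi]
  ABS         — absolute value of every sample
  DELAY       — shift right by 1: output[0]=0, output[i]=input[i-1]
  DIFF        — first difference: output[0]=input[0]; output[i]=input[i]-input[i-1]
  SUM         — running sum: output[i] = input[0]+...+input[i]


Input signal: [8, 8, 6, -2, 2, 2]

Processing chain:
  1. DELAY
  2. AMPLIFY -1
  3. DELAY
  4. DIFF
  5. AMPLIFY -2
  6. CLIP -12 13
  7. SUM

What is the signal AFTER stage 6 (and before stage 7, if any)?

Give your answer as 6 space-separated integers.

Input: [8, 8, 6, -2, 2, 2]
Stage 1 (DELAY): [0, 8, 8, 6, -2, 2] = [0, 8, 8, 6, -2, 2] -> [0, 8, 8, 6, -2, 2]
Stage 2 (AMPLIFY -1): 0*-1=0, 8*-1=-8, 8*-1=-8, 6*-1=-6, -2*-1=2, 2*-1=-2 -> [0, -8, -8, -6, 2, -2]
Stage 3 (DELAY): [0, 0, -8, -8, -6, 2] = [0, 0, -8, -8, -6, 2] -> [0, 0, -8, -8, -6, 2]
Stage 4 (DIFF): s[0]=0, 0-0=0, -8-0=-8, -8--8=0, -6--8=2, 2--6=8 -> [0, 0, -8, 0, 2, 8]
Stage 5 (AMPLIFY -2): 0*-2=0, 0*-2=0, -8*-2=16, 0*-2=0, 2*-2=-4, 8*-2=-16 -> [0, 0, 16, 0, -4, -16]
Stage 6 (CLIP -12 13): clip(0,-12,13)=0, clip(0,-12,13)=0, clip(16,-12,13)=13, clip(0,-12,13)=0, clip(-4,-12,13)=-4, clip(-16,-12,13)=-12 -> [0, 0, 13, 0, -4, -12]

Answer: 0 0 13 0 -4 -12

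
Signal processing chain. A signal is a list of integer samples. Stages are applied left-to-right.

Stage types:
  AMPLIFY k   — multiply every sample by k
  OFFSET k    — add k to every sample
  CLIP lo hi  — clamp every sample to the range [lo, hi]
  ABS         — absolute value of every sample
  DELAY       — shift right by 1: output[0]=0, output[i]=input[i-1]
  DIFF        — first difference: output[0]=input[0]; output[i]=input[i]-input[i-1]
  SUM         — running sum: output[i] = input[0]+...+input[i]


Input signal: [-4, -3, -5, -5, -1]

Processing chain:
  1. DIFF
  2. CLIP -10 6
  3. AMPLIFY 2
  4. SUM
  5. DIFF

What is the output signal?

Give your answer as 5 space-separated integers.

Answer: -8 2 -4 0 8

Derivation:
Input: [-4, -3, -5, -5, -1]
Stage 1 (DIFF): s[0]=-4, -3--4=1, -5--3=-2, -5--5=0, -1--5=4 -> [-4, 1, -2, 0, 4]
Stage 2 (CLIP -10 6): clip(-4,-10,6)=-4, clip(1,-10,6)=1, clip(-2,-10,6)=-2, clip(0,-10,6)=0, clip(4,-10,6)=4 -> [-4, 1, -2, 0, 4]
Stage 3 (AMPLIFY 2): -4*2=-8, 1*2=2, -2*2=-4, 0*2=0, 4*2=8 -> [-8, 2, -4, 0, 8]
Stage 4 (SUM): sum[0..0]=-8, sum[0..1]=-6, sum[0..2]=-10, sum[0..3]=-10, sum[0..4]=-2 -> [-8, -6, -10, -10, -2]
Stage 5 (DIFF): s[0]=-8, -6--8=2, -10--6=-4, -10--10=0, -2--10=8 -> [-8, 2, -4, 0, 8]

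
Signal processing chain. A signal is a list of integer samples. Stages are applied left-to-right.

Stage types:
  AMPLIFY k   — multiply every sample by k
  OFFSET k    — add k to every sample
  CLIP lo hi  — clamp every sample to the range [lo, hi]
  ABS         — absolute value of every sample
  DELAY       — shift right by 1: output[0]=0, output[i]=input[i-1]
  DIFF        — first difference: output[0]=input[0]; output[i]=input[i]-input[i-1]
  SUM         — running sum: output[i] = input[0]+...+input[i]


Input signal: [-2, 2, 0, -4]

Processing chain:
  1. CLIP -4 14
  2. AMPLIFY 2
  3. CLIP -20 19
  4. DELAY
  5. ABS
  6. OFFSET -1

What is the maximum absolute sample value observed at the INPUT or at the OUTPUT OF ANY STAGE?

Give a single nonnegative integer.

Input: [-2, 2, 0, -4] (max |s|=4)
Stage 1 (CLIP -4 14): clip(-2,-4,14)=-2, clip(2,-4,14)=2, clip(0,-4,14)=0, clip(-4,-4,14)=-4 -> [-2, 2, 0, -4] (max |s|=4)
Stage 2 (AMPLIFY 2): -2*2=-4, 2*2=4, 0*2=0, -4*2=-8 -> [-4, 4, 0, -8] (max |s|=8)
Stage 3 (CLIP -20 19): clip(-4,-20,19)=-4, clip(4,-20,19)=4, clip(0,-20,19)=0, clip(-8,-20,19)=-8 -> [-4, 4, 0, -8] (max |s|=8)
Stage 4 (DELAY): [0, -4, 4, 0] = [0, -4, 4, 0] -> [0, -4, 4, 0] (max |s|=4)
Stage 5 (ABS): |0|=0, |-4|=4, |4|=4, |0|=0 -> [0, 4, 4, 0] (max |s|=4)
Stage 6 (OFFSET -1): 0+-1=-1, 4+-1=3, 4+-1=3, 0+-1=-1 -> [-1, 3, 3, -1] (max |s|=3)
Overall max amplitude: 8

Answer: 8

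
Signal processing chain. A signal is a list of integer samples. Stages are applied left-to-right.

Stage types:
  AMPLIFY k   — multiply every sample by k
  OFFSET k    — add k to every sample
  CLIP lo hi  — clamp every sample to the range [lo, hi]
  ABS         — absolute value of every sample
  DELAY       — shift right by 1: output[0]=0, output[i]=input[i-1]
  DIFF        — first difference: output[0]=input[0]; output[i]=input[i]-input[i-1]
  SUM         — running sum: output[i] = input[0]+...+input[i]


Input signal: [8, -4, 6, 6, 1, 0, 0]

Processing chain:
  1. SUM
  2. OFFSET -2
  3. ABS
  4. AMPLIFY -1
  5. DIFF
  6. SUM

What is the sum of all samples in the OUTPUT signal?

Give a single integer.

Answer: -75

Derivation:
Input: [8, -4, 6, 6, 1, 0, 0]
Stage 1 (SUM): sum[0..0]=8, sum[0..1]=4, sum[0..2]=10, sum[0..3]=16, sum[0..4]=17, sum[0..5]=17, sum[0..6]=17 -> [8, 4, 10, 16, 17, 17, 17]
Stage 2 (OFFSET -2): 8+-2=6, 4+-2=2, 10+-2=8, 16+-2=14, 17+-2=15, 17+-2=15, 17+-2=15 -> [6, 2, 8, 14, 15, 15, 15]
Stage 3 (ABS): |6|=6, |2|=2, |8|=8, |14|=14, |15|=15, |15|=15, |15|=15 -> [6, 2, 8, 14, 15, 15, 15]
Stage 4 (AMPLIFY -1): 6*-1=-6, 2*-1=-2, 8*-1=-8, 14*-1=-14, 15*-1=-15, 15*-1=-15, 15*-1=-15 -> [-6, -2, -8, -14, -15, -15, -15]
Stage 5 (DIFF): s[0]=-6, -2--6=4, -8--2=-6, -14--8=-6, -15--14=-1, -15--15=0, -15--15=0 -> [-6, 4, -6, -6, -1, 0, 0]
Stage 6 (SUM): sum[0..0]=-6, sum[0..1]=-2, sum[0..2]=-8, sum[0..3]=-14, sum[0..4]=-15, sum[0..5]=-15, sum[0..6]=-15 -> [-6, -2, -8, -14, -15, -15, -15]
Output sum: -75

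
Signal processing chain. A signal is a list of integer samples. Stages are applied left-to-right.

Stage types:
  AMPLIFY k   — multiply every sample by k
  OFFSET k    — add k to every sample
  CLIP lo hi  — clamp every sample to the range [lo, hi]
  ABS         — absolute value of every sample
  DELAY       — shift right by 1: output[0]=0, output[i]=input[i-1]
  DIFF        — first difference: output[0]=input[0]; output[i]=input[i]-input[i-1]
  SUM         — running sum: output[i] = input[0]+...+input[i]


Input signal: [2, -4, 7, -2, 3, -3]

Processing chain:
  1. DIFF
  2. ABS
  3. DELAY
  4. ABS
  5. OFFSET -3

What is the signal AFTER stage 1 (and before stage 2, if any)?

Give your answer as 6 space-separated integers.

Input: [2, -4, 7, -2, 3, -3]
Stage 1 (DIFF): s[0]=2, -4-2=-6, 7--4=11, -2-7=-9, 3--2=5, -3-3=-6 -> [2, -6, 11, -9, 5, -6]

Answer: 2 -6 11 -9 5 -6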